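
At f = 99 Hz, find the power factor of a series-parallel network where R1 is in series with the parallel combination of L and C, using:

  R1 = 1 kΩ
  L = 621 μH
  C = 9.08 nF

Step 1 — Angular frequency: ω = 2π·f = 2π·99 = 622 rad/s.
Step 2 — Component impedances:
  R1: Z = R = 1000 Ω
  L: Z = jωL = j·622·0.000621 = 0 + j0.3863 Ω
  C: Z = 1/(jωC) = -j/(ω·C) = 0 - j1.771e+05 Ω
Step 3 — Parallel branch: L || C = 1/(1/L + 1/C) = 0 + j0.3863 Ω.
Step 4 — Series with R1: Z_total = R1 + (L || C) = 1000 + j0.3863 Ω = 1000∠0.0° Ω.
Step 5 — Power factor: PF = cos(φ) = Re(Z)/|Z| = 1000/1000 = 1.
Step 6 — Type: Im(Z) = 0.3863 ⇒ lagging (phase φ = 0.0°).

PF = 1 (lagging, φ = 0.0°)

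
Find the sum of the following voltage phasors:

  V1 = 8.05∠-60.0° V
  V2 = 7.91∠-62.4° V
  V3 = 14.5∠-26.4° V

Step 1 — Convert each phasor to rectangular form:
  V1 = 8.05·(cos(-60.0°) + j·sin(-60.0°)) = 4.025 - j6.972 V
  V2 = 7.91·(cos(-62.4°) + j·sin(-62.4°)) = 3.665 - j7.01 V
  V3 = 14.5·(cos(-26.4°) + j·sin(-26.4°)) = 12.99 - j6.447 V
Step 2 — Sum components: V_total = 20.68 - j20.43 V.
Step 3 — Convert to polar: |V_total| = 29.07 V, ∠V_total = -44.7°.

V_total = 29.07∠-44.7° V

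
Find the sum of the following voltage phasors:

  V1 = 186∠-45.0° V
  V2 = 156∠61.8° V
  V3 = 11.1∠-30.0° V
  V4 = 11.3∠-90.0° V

Step 1 — Convert each phasor to rectangular form:
  V1 = 186·(cos(-45.0°) + j·sin(-45.0°)) = 131.5 - j131.5 V
  V2 = 156·(cos(61.8°) + j·sin(61.8°)) = 73.72 + j137.5 V
  V3 = 11.1·(cos(-30.0°) + j·sin(-30.0°)) = 9.613 - j5.55 V
  V4 = 11.3·(cos(-90.0°) + j·sin(-90.0°)) = 0 - j11.3 V
Step 2 — Sum components: V_total = 214.9 - j10.89 V.
Step 3 — Convert to polar: |V_total| = 215.1 V, ∠V_total = -2.9°.

V_total = 215.1∠-2.9° V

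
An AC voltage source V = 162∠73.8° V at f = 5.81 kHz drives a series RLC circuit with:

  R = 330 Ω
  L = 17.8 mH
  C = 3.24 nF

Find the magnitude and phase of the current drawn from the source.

Step 1 — Angular frequency: ω = 2π·f = 2π·5810 = 3.651e+04 rad/s.
Step 2 — Component impedances:
  R: Z = R = 330 Ω
  L: Z = jωL = j·3.651e+04·0.0178 = 0 + j649.8 Ω
  C: Z = 1/(jωC) = -j/(ω·C) = 0 - j8455 Ω
Step 3 — Series combination: Z_total = R + L + C = 330 - j7805 Ω = 7812∠-87.6° Ω.
Step 4 — Source phasor: V = 162∠73.8° V = 45.2 + j155.6 V.
Step 5 — Ohm's law: I = V / Z_total = (45.2 + j155.6) / (330 - j7805) = -0.01965 + j0.006622 A.
Step 6 — Convert to polar: |I| = 0.02074 A, ∠I = 161.4°.

I = 0.02074∠161.4° A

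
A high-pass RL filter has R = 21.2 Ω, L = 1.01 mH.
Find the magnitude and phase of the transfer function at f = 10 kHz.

Step 1 — Angular frequency: ω = 2π·1e+04 = 6.283e+04 rad/s.
Step 2 — Transfer function: H(jω) = jωL/(R + jωL).
Step 3 — Numerator jωL = j·63.46; denominator R + jωL = 21.2 + j63.46.
Step 4 — H = 0.8996 + j0.3005.
Step 5 — Magnitude: |H| = 0.9485 (-0.5 dB); phase: φ = 18.5°.

|H| = 0.9485 (-0.5 dB), φ = 18.5°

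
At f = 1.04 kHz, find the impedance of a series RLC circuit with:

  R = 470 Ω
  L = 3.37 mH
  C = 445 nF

Step 1 — Angular frequency: ω = 2π·f = 2π·1040 = 6535 rad/s.
Step 2 — Component impedances:
  R: Z = R = 470 Ω
  L: Z = jωL = j·6535·0.00337 = 0 + j22.02 Ω
  C: Z = 1/(jωC) = -j/(ω·C) = 0 - j343.9 Ω
Step 3 — Series combination: Z_total = R + L + C = 470 - j321.9 Ω = 569.7∠-34.4° Ω.

Z = 470 - j321.9 Ω = 569.7∠-34.4° Ω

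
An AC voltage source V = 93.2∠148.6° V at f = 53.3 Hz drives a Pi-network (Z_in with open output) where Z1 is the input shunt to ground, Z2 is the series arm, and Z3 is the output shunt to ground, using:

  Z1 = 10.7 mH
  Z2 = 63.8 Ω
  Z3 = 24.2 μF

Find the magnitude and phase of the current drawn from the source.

Step 1 — Angular frequency: ω = 2π·f = 2π·53.3 = 334.9 rad/s.
Step 2 — Component impedances:
  Z1: Z = jωL = j·334.9·0.0107 = 0 + j3.583 Ω
  Z2: Z = R = 63.8 Ω
  Z3: Z = 1/(jωC) = -j/(ω·C) = 0 - j123.4 Ω
Step 3 — With open output, the series arm Z2 and the output shunt Z3 appear in series to ground: Z2 + Z3 = 63.8 - j123.4 Ω.
Step 4 — Parallel with input shunt Z1: Z_in = Z1 || (Z2 + Z3) = 0.04447 + j3.667 Ω = 3.667∠89.3° Ω.
Step 5 — Source phasor: V = 93.2∠148.6° V = -79.55 + j48.56 V.
Step 6 — Ohm's law: I = V / Z_total = (-79.55 + j48.56) / (0.04447 + j3.667) = 12.98 + j21.85 A.
Step 7 — Convert to polar: |I| = 25.41 A, ∠I = 59.3°.

I = 25.41∠59.3° A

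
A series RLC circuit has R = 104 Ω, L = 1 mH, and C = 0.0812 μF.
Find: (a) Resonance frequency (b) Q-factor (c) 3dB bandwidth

Step 1 — Resonance: ω₀ = 1/√(LC) = 1/√(0.001·8.12e-08) = 1.11e+05 rad/s.
Step 2 — f₀ = ω₀/(2π) = 1.766e+04 Hz.
Step 3 — Series Q: Q = ω₀L/R = 1.11e+05·0.001/104 = 1.067.
Step 4 — Bandwidth: Δω = ω₀/Q = 1.04e+05 rad/s; BW = Δω/(2π) = 1.655e+04 Hz.

(a) f₀ = 1.766e+04 Hz  (b) Q = 1.067  (c) BW = 1.655e+04 Hz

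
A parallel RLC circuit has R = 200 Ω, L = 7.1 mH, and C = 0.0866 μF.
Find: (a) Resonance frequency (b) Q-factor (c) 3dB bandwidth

Step 1 — Resonance: ω₀ = 1/√(LC) = 1/√(0.0071·8.66e-08) = 4.033e+04 rad/s.
Step 2 — f₀ = ω₀/(2π) = 6418 Hz.
Step 3 — Parallel Q: Q = R/(ω₀L) = 200/(4.033e+04·0.0071) = 0.6985.
Step 4 — Bandwidth: Δω = ω₀/Q = 5.774e+04 rad/s; BW = Δω/(2π) = 9189 Hz.

(a) f₀ = 6418 Hz  (b) Q = 0.6985  (c) BW = 9189 Hz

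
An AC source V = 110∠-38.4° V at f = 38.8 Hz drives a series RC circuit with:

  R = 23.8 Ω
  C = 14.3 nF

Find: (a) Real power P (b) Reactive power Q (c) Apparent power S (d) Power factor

Step 1 — Angular frequency: ω = 2π·f = 2π·38.8 = 243.8 rad/s.
Step 2 — Component impedances:
  R: Z = R = 23.8 Ω
  C: Z = 1/(jωC) = -j/(ω·C) = 0 - j2.868e+05 Ω
Step 3 — Series combination: Z_total = R + C = 23.8 - j2.868e+05 Ω = 2.868e+05∠-90.0° Ω.
Step 4 — Source phasor: V = 110∠-38.4° V = 86.21 - j68.33 V.
Step 5 — Current: I = V / Z = 0.0002382 + j0.0003005 A = 0.0003835∠51.6° A.
Step 6 — Complex power: S = V·I* = 3.5e-06 - j0.04218 VA.
Step 7 — Real power: P = Re(S) = 3.5e-06 W.
Step 8 — Reactive power: Q = Im(S) = -0.04218 VAR.
Step 9 — Apparent power: |S| = 0.04218 VA.
Step 10 — Power factor: PF = P/|S| = 8.297e-05 (leading).

(a) P = 3.5e-06 W  (b) Q = -0.04218 VAR  (c) S = 0.04218 VA  (d) PF = 8.297e-05 (leading)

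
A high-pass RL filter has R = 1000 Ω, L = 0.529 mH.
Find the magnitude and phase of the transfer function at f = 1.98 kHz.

Step 1 — Angular frequency: ω = 2π·1980 = 1.244e+04 rad/s.
Step 2 — Transfer function: H(jω) = jωL/(R + jωL).
Step 3 — Numerator jωL = j·6.581; denominator R + jωL = 1000 + j6.581.
Step 4 — H = 4.331e-05 + j0.006581.
Step 5 — Magnitude: |H| = 0.006581 (-43.6 dB); phase: φ = 89.6°.

|H| = 0.006581 (-43.6 dB), φ = 89.6°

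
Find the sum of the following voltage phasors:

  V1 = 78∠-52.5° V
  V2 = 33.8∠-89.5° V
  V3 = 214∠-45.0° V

Step 1 — Convert each phasor to rectangular form:
  V1 = 78·(cos(-52.5°) + j·sin(-52.5°)) = 47.48 - j61.88 V
  V2 = 33.8·(cos(-89.5°) + j·sin(-89.5°)) = 0.295 - j33.8 V
  V3 = 214·(cos(-45.0°) + j·sin(-45.0°)) = 151.3 - j151.3 V
Step 2 — Sum components: V_total = 199.1 - j247 V.
Step 3 — Convert to polar: |V_total| = 317.3 V, ∠V_total = -51.1°.

V_total = 317.3∠-51.1° V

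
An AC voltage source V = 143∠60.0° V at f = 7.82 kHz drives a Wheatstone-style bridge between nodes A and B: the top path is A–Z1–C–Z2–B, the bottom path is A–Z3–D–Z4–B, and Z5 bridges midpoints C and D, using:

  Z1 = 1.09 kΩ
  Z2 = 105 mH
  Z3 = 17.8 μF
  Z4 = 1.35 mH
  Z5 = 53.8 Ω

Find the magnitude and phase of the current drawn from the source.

Step 1 — Angular frequency: ω = 2π·f = 2π·7820 = 4.913e+04 rad/s.
Step 2 — Component impedances:
  Z1: Z = R = 1090 Ω
  Z2: Z = jωL = j·4.913e+04·0.105 = 0 + j5159 Ω
  Z3: Z = 1/(jωC) = -j/(ω·C) = 0 - j1.143 Ω
  Z4: Z = jωL = j·4.913e+04·0.00135 = 0 + j66.33 Ω
  Z5: Z = R = 53.8 Ω
Step 3 — Bridge requires nodal analysis (the Z5 bridge couples midpoints C and D, so the two paths cannot be reduced to a simple series/parallel combination). Setting node B to ground and injecting 1 A at node A, the 3-node admittance system at A, C, D solves to V_A = Z_AB = 0.009389 + j64.35 Ω = 64.35∠90.0° Ω.
Step 4 — Source phasor: V = 143∠60.0° V = 71.5 + j123.8 V.
Step 5 — Ohm's law: I = V / Z_total = (71.5 + j123.8) / (0.009389 + j64.35) = 1.925 - j1.111 A.
Step 6 — Convert to polar: |I| = 2.222 A, ∠I = -30.0°.

I = 2.222∠-30.0° A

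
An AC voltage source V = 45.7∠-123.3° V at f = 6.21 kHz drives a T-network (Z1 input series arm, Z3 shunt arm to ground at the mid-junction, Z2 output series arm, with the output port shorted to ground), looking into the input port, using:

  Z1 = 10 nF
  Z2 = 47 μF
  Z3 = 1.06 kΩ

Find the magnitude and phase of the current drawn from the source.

Step 1 — Angular frequency: ω = 2π·f = 2π·6210 = 3.902e+04 rad/s.
Step 2 — Component impedances:
  Z1: Z = 1/(jωC) = -j/(ω·C) = 0 - j2563 Ω
  Z2: Z = 1/(jωC) = -j/(ω·C) = 0 - j0.5453 Ω
  Z3: Z = R = 1060 Ω
Step 3 — With the output port shorted to ground, the output series arm Z2 runs from the junction to ground; the shunt arm Z3 also runs from the junction to ground. They appear in parallel: Z3 || Z2 = 0.0002805 - j0.5453 Ω.
Step 4 — Series with input arm Z1: Z_in = Z1 + (Z3 || Z2) = 0.0002805 - j2563 Ω = 2563∠-90.0° Ω.
Step 5 — Source phasor: V = 45.7∠-123.3° V = -25.09 - j38.2 V.
Step 6 — Ohm's law: I = V / Z_total = (-25.09 - j38.2) / (0.0002805 - j2563) = 0.0149 - j0.009788 A.
Step 7 — Convert to polar: |I| = 0.01783 A, ∠I = -33.3°.

I = 0.01783∠-33.3° A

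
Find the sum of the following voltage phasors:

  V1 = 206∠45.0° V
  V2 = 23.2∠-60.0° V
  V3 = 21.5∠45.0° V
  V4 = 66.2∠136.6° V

Step 1 — Convert each phasor to rectangular form:
  V1 = 206·(cos(45.0°) + j·sin(45.0°)) = 145.7 + j145.7 V
  V2 = 23.2·(cos(-60.0°) + j·sin(-60.0°)) = 11.6 - j20.09 V
  V3 = 21.5·(cos(45.0°) + j·sin(45.0°)) = 15.2 + j15.2 V
  V4 = 66.2·(cos(136.6°) + j·sin(136.6°)) = -48.1 + j45.49 V
Step 2 — Sum components: V_total = 124.4 + j186.3 V.
Step 3 — Convert to polar: |V_total| = 224 V, ∠V_total = 56.3°.

V_total = 224∠56.3° V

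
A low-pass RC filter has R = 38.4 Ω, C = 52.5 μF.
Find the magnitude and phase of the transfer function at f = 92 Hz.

Step 1 — Angular frequency: ω = 2π·92 = 578.1 rad/s.
Step 2 — Transfer function: H(jω) = 1/(1 + jωRC).
Step 3 — Denominator: 1 + jωRC = 1 + j·578.1·38.4·5.25e-05 = 1 + j1.165.
Step 4 — H = 0.4241 - j0.4942.
Step 5 — Magnitude: |H| = 0.6512 (-3.7 dB); phase: φ = -49.4°.

|H| = 0.6512 (-3.7 dB), φ = -49.4°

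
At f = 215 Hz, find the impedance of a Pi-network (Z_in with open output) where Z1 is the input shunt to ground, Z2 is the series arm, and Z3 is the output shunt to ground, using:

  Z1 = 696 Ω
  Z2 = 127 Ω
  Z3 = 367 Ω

Step 1 — Angular frequency: ω = 2π·f = 2π·215 = 1351 rad/s.
Step 2 — Component impedances:
  Z1: Z = R = 696 Ω
  Z2: Z = R = 127 Ω
  Z3: Z = R = 367 Ω
Step 3 — With open output, the series arm Z2 and the output shunt Z3 appear in series to ground: Z2 + Z3 = 494 Ω.
Step 4 — Parallel with input shunt Z1: Z_in = Z1 || (Z2 + Z3) = 288.9 Ω = 288.9∠0.0° Ω.

Z = 288.9 Ω = 288.9∠0.0° Ω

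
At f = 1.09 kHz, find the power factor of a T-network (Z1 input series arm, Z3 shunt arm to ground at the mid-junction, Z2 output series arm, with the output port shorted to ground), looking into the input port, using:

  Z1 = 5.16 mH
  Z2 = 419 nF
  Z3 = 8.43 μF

Step 1 — Angular frequency: ω = 2π·f = 2π·1090 = 6849 rad/s.
Step 2 — Component impedances:
  Z1: Z = jωL = j·6849·0.00516 = 0 + j35.34 Ω
  Z2: Z = 1/(jωC) = -j/(ω·C) = 0 - j348.5 Ω
  Z3: Z = 1/(jωC) = -j/(ω·C) = 0 - j17.32 Ω
Step 3 — With the output port shorted to ground, the output series arm Z2 runs from the junction to ground; the shunt arm Z3 also runs from the junction to ground. They appear in parallel: Z3 || Z2 = 0 - j16.5 Ω.
Step 4 — Series with input arm Z1: Z_in = Z1 + (Z3 || Z2) = 0 + j18.84 Ω = 18.84∠90.0° Ω.
Step 5 — Power factor: PF = cos(φ) = Re(Z)/|Z| = 0/18.84 = 0.
Step 6 — Type: Im(Z) = 18.84 ⇒ lagging (phase φ = 90.0°).

PF = 0 (lagging, φ = 90.0°)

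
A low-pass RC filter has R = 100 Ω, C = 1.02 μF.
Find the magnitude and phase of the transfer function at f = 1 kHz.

Step 1 — Angular frequency: ω = 2π·1000 = 6283 rad/s.
Step 2 — Transfer function: H(jω) = 1/(1 + jωRC).
Step 3 — Denominator: 1 + jωRC = 1 + j·6283·100·1.02e-06 = 1 + j0.6409.
Step 4 — H = 0.7089 - j0.4543.
Step 5 — Magnitude: |H| = 0.8419 (-1.5 dB); phase: φ = -32.7°.

|H| = 0.8419 (-1.5 dB), φ = -32.7°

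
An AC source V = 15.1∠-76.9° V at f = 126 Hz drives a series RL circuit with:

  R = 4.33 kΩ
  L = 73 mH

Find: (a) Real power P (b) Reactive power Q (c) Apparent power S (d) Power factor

Step 1 — Angular frequency: ω = 2π·f = 2π·126 = 791.7 rad/s.
Step 2 — Component impedances:
  R: Z = R = 4330 Ω
  L: Z = jωL = j·791.7·0.073 = 0 + j57.79 Ω
Step 3 — Series combination: Z_total = R + L = 4330 + j57.79 Ω = 4330∠0.8° Ω.
Step 4 — Source phasor: V = 15.1∠-76.9° V = 3.422 - j14.71 V.
Step 5 — Current: I = V / Z = 0.0007449 - j0.003406 A = 0.003487∠-77.7° A.
Step 6 — Complex power: S = V·I* = 0.05265 + j0.0007027 VA.
Step 7 — Real power: P = Re(S) = 0.05265 W.
Step 8 — Reactive power: Q = Im(S) = 0.0007027 VAR.
Step 9 — Apparent power: |S| = 0.05265 VA.
Step 10 — Power factor: PF = P/|S| = 0.9999 (lagging).

(a) P = 0.05265 W  (b) Q = 0.0007027 VAR  (c) S = 0.05265 VA  (d) PF = 0.9999 (lagging)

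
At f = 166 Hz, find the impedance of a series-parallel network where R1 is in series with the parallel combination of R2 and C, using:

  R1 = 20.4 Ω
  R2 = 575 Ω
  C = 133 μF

Step 1 — Angular frequency: ω = 2π·f = 2π·166 = 1043 rad/s.
Step 2 — Component impedances:
  R1: Z = R = 20.4 Ω
  R2: Z = R = 575 Ω
  C: Z = 1/(jωC) = -j/(ω·C) = 0 - j7.209 Ω
Step 3 — Parallel branch: R2 || C = 1/(1/R2 + 1/C) = 0.09036 - j7.208 Ω.
Step 4 — Series with R1: Z_total = R1 + (R2 || C) = 20.49 - j7.208 Ω = 21.72∠-19.4° Ω.

Z = 20.49 - j7.208 Ω = 21.72∠-19.4° Ω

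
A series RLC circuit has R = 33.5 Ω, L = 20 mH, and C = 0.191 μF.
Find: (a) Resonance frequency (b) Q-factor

Step 1 — Resonance condition Im(Z)=0 gives ω₀ = 1/√(LC).
Step 2 — ω₀ = 1/√(0.02·1.91e-07) = 1.618e+04 rad/s.
Step 3 — f₀ = ω₀/(2π) = 2575 Hz.
Step 4 — Series Q: Q = ω₀L/R = 1.618e+04·0.02/33.5 = 9.659.

(a) f₀ = 2575 Hz  (b) Q = 9.659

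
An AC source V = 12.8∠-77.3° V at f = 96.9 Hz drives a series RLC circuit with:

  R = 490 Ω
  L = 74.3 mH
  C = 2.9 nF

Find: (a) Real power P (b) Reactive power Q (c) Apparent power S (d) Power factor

Step 1 — Angular frequency: ω = 2π·f = 2π·96.9 = 608.8 rad/s.
Step 2 — Component impedances:
  R: Z = R = 490 Ω
  L: Z = jωL = j·608.8·0.0743 = 0 + j45.24 Ω
  C: Z = 1/(jωC) = -j/(ω·C) = 0 - j5.664e+05 Ω
Step 3 — Series combination: Z_total = R + L + C = 490 - j5.663e+05 Ω = 5.663e+05∠-90.0° Ω.
Step 4 — Source phasor: V = 12.8∠-77.3° V = 2.814 - j12.49 V.
Step 5 — Current: I = V / Z = 2.205e-05 + j4.95e-06 A = 2.26e-05∠12.7° A.
Step 6 — Complex power: S = V·I* = 2.503e-07 - j0.0002893 VA.
Step 7 — Real power: P = Re(S) = 2.503e-07 W.
Step 8 — Reactive power: Q = Im(S) = -0.0002893 VAR.
Step 9 — Apparent power: |S| = 0.0002893 VA.
Step 10 — Power factor: PF = P/|S| = 0.0008652 (leading).

(a) P = 2.503e-07 W  (b) Q = -0.0002893 VAR  (c) S = 0.0002893 VA  (d) PF = 0.0008652 (leading)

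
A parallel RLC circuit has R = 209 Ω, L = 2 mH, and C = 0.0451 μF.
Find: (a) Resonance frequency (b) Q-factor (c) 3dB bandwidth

Step 1 — Resonance: ω₀ = 1/√(LC) = 1/√(0.002·4.51e-08) = 1.053e+05 rad/s.
Step 2 — f₀ = ω₀/(2π) = 1.676e+04 Hz.
Step 3 — Parallel Q: Q = R/(ω₀L) = 209/(1.053e+05·0.002) = 0.9925.
Step 4 — Bandwidth: Δω = ω₀/Q = 1.061e+05 rad/s; BW = Δω/(2π) = 1.688e+04 Hz.

(a) f₀ = 1.676e+04 Hz  (b) Q = 0.9925  (c) BW = 1.688e+04 Hz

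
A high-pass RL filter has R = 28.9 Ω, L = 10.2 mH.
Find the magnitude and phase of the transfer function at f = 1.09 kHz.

Step 1 — Angular frequency: ω = 2π·1090 = 6849 rad/s.
Step 2 — Transfer function: H(jω) = jωL/(R + jωL).
Step 3 — Numerator jωL = j·69.86; denominator R + jωL = 28.9 + j69.86.
Step 4 — H = 0.8539 + j0.3532.
Step 5 — Magnitude: |H| = 0.924 (-0.7 dB); phase: φ = 22.5°.

|H| = 0.924 (-0.7 dB), φ = 22.5°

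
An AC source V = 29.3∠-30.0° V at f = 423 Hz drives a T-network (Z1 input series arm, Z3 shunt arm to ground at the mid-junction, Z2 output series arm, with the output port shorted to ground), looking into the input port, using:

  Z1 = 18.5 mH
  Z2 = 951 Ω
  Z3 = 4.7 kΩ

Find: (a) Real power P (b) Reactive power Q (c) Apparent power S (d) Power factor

Step 1 — Angular frequency: ω = 2π·f = 2π·423 = 2658 rad/s.
Step 2 — Component impedances:
  Z1: Z = jωL = j·2658·0.0185 = 0 + j49.17 Ω
  Z2: Z = R = 951 Ω
  Z3: Z = R = 4700 Ω
Step 3 — With the output port shorted to ground, the output series arm Z2 runs from the junction to ground; the shunt arm Z3 also runs from the junction to ground. They appear in parallel: Z3 || Z2 = 791 Ω.
Step 4 — Series with input arm Z1: Z_in = Z1 + (Z3 || Z2) = 791 + j49.17 Ω = 792.5∠3.6° Ω.
Step 5 — Source phasor: V = 29.3∠-30.0° V = 25.37 - j14.65 V.
Step 6 — Current: I = V / Z = 0.03081 - j0.02044 A = 0.03697∠-33.6° A.
Step 7 — Complex power: S = V·I* = 1.081 + j0.06721 VA.
Step 8 — Real power: P = Re(S) = 1.081 W.
Step 9 — Reactive power: Q = Im(S) = 0.06721 VAR.
Step 10 — Apparent power: |S| = 1.083 VA.
Step 11 — Power factor: PF = P/|S| = 0.9981 (lagging).

(a) P = 1.081 W  (b) Q = 0.06721 VAR  (c) S = 1.083 VA  (d) PF = 0.9981 (lagging)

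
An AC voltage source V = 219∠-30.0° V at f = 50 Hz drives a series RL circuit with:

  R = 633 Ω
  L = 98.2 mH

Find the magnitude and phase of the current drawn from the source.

Step 1 — Angular frequency: ω = 2π·f = 2π·50 = 314.2 rad/s.
Step 2 — Component impedances:
  R: Z = R = 633 Ω
  L: Z = jωL = j·314.2·0.0982 = 0 + j30.85 Ω
Step 3 — Series combination: Z_total = R + L = 633 + j30.85 Ω = 633.8∠2.8° Ω.
Step 4 — Source phasor: V = 219∠-30.0° V = 189.7 - j109.5 V.
Step 5 — Ohm's law: I = V / Z_total = (189.7 - j109.5) / (633 + j30.85) = 0.2905 - j0.1871 A.
Step 6 — Convert to polar: |I| = 0.3456 A, ∠I = -32.8°.

I = 0.3456∠-32.8° A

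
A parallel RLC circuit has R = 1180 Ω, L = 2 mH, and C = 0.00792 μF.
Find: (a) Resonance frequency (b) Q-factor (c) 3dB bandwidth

Step 1 — Resonance: ω₀ = 1/√(LC) = 1/√(0.002·7.92e-09) = 2.513e+05 rad/s.
Step 2 — f₀ = ω₀/(2π) = 3.999e+04 Hz.
Step 3 — Parallel Q: Q = R/(ω₀L) = 1180/(2.513e+05·0.002) = 2.348.
Step 4 — Bandwidth: Δω = ω₀/Q = 1.07e+05 rad/s; BW = Δω/(2π) = 1.703e+04 Hz.

(a) f₀ = 3.999e+04 Hz  (b) Q = 2.348  (c) BW = 1.703e+04 Hz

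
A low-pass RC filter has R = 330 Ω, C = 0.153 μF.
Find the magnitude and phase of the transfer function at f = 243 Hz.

Step 1 — Angular frequency: ω = 2π·243 = 1527 rad/s.
Step 2 — Transfer function: H(jω) = 1/(1 + jωRC).
Step 3 — Denominator: 1 + jωRC = 1 + j·1527·330·1.53e-07 = 1 + j0.07709.
Step 4 — H = 0.9941 - j0.07663.
Step 5 — Magnitude: |H| = 0.997 (-0.0 dB); phase: φ = -4.4°.

|H| = 0.997 (-0.0 dB), φ = -4.4°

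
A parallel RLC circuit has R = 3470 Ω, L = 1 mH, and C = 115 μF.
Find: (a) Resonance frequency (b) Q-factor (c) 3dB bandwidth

Step 1 — Resonance: ω₀ = 1/√(LC) = 1/√(0.001·0.000115) = 2949 rad/s.
Step 2 — f₀ = ω₀/(2π) = 469.3 Hz.
Step 3 — Parallel Q: Q = R/(ω₀L) = 3470/(2949·0.001) = 1177.
Step 4 — Bandwidth: Δω = ω₀/Q = 2.506 rad/s; BW = Δω/(2π) = 0.3988 Hz.

(a) f₀ = 469.3 Hz  (b) Q = 1177  (c) BW = 0.3988 Hz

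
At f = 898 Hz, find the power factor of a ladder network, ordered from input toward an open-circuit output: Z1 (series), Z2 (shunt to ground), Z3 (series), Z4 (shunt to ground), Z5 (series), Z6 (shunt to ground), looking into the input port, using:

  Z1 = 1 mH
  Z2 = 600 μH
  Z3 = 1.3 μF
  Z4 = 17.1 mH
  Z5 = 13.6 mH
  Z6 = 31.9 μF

Step 1 — Angular frequency: ω = 2π·f = 2π·898 = 5642 rad/s.
Step 2 — Component impedances:
  Z1: Z = jωL = j·5642·0.001 = 0 + j5.642 Ω
  Z2: Z = jωL = j·5642·0.0006 = 0 + j3.385 Ω
  Z3: Z = 1/(jωC) = -j/(ω·C) = 0 - j136.3 Ω
  Z4: Z = jωL = j·5642·0.0171 = 0 + j96.48 Ω
  Z5: Z = jωL = j·5642·0.0136 = 0 + j76.74 Ω
  Z6: Z = 1/(jωC) = -j/(ω·C) = 0 - j5.556 Ω
Step 3 — Ladder network (open output): work backward from the far end, alternating series and parallel combinations. Z_in = 0 + j9.152 Ω = 9.152∠90.0° Ω.
Step 4 — Power factor: PF = cos(φ) = Re(Z)/|Z| = 0/9.152 = 0.
Step 5 — Type: Im(Z) = 9.152 ⇒ lagging (phase φ = 90.0°).

PF = 0 (lagging, φ = 90.0°)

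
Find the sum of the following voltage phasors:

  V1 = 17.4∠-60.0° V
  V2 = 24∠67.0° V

Step 1 — Convert each phasor to rectangular form:
  V1 = 17.4·(cos(-60.0°) + j·sin(-60.0°)) = 8.7 - j15.07 V
  V2 = 24·(cos(67.0°) + j·sin(67.0°)) = 9.378 + j22.09 V
Step 2 — Sum components: V_total = 18.08 + j7.023 V.
Step 3 — Convert to polar: |V_total| = 19.39 V, ∠V_total = 21.2°.

V_total = 19.39∠21.2° V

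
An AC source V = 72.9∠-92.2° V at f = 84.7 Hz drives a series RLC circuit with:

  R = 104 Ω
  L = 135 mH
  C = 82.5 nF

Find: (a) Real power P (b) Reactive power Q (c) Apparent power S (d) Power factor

Step 1 — Angular frequency: ω = 2π·f = 2π·84.7 = 532.2 rad/s.
Step 2 — Component impedances:
  R: Z = R = 104 Ω
  L: Z = jωL = j·532.2·0.135 = 0 + j71.85 Ω
  C: Z = 1/(jωC) = -j/(ω·C) = 0 - j2.278e+04 Ω
Step 3 — Series combination: Z_total = R + L + C = 104 - j2.27e+04 Ω = 2.27e+04∠-89.7° Ω.
Step 4 — Source phasor: V = 72.9∠-92.2° V = -2.798 - j72.85 V.
Step 5 — Current: I = V / Z = 0.003208 - j0.000138 A = 0.003211∠-2.5° A.
Step 6 — Complex power: S = V·I* = 0.001072 - j0.2341 VA.
Step 7 — Real power: P = Re(S) = 0.001072 W.
Step 8 — Reactive power: Q = Im(S) = -0.2341 VAR.
Step 9 — Apparent power: |S| = 0.2341 VA.
Step 10 — Power factor: PF = P/|S| = 0.004581 (leading).

(a) P = 0.001072 W  (b) Q = -0.2341 VAR  (c) S = 0.2341 VA  (d) PF = 0.004581 (leading)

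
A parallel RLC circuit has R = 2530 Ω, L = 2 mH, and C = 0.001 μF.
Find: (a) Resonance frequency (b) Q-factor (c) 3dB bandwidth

Step 1 — Resonance: ω₀ = 1/√(LC) = 1/√(0.002·1e-09) = 7.071e+05 rad/s.
Step 2 — f₀ = ω₀/(2π) = 1.125e+05 Hz.
Step 3 — Parallel Q: Q = R/(ω₀L) = 2530/(7.071e+05·0.002) = 1.789.
Step 4 — Bandwidth: Δω = ω₀/Q = 3.953e+05 rad/s; BW = Δω/(2π) = 6.291e+04 Hz.

(a) f₀ = 1.125e+05 Hz  (b) Q = 1.789  (c) BW = 6.291e+04 Hz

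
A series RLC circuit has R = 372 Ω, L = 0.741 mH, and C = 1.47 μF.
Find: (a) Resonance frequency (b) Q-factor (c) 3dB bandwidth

Step 1 — Resonance condition Im(Z)=0 gives ω₀ = 1/√(LC).
Step 2 — ω₀ = 1/√(0.000741·1.47e-06) = 3.03e+04 rad/s.
Step 3 — f₀ = ω₀/(2π) = 4822 Hz.
Step 4 — Series Q: Q = ω₀L/R = 3.03e+04·0.000741/372 = 0.06035.
Step 5 — 3dB bandwidth: Δω = ω₀/Q = 5.02e+05 rad/s; BW = Δω/(2π) = 7.99e+04 Hz.

(a) f₀ = 4822 Hz  (b) Q = 0.06035  (c) BW = 7.99e+04 Hz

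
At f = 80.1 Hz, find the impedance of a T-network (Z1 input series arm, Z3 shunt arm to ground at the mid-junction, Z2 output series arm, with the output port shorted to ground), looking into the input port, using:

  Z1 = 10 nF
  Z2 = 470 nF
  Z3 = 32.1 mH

Step 1 — Angular frequency: ω = 2π·f = 2π·80.1 = 503.3 rad/s.
Step 2 — Component impedances:
  Z1: Z = 1/(jωC) = -j/(ω·C) = 0 - j1.987e+05 Ω
  Z2: Z = 1/(jωC) = -j/(ω·C) = 0 - j4228 Ω
  Z3: Z = jωL = j·503.3·0.0321 = 0 + j16.16 Ω
Step 3 — With the output port shorted to ground, the output series arm Z2 runs from the junction to ground; the shunt arm Z3 also runs from the junction to ground. They appear in parallel: Z3 || Z2 = 0 + j16.22 Ω.
Step 4 — Series with input arm Z1: Z_in = Z1 + (Z3 || Z2) = 0 - j1.987e+05 Ω = 1.987e+05∠-90.0° Ω.

Z = 0 - j1.987e+05 Ω = 1.987e+05∠-90.0° Ω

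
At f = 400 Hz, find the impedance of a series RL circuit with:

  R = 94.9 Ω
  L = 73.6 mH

Step 1 — Angular frequency: ω = 2π·f = 2π·400 = 2513 rad/s.
Step 2 — Component impedances:
  R: Z = R = 94.9 Ω
  L: Z = jωL = j·2513·0.0736 = 0 + j185 Ω
Step 3 — Series combination: Z_total = R + L = 94.9 + j185 Ω = 207.9∠62.8° Ω.

Z = 94.9 + j185 Ω = 207.9∠62.8° Ω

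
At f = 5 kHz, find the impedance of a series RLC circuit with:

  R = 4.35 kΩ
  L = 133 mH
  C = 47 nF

Step 1 — Angular frequency: ω = 2π·f = 2π·5000 = 3.142e+04 rad/s.
Step 2 — Component impedances:
  R: Z = R = 4350 Ω
  L: Z = jωL = j·3.142e+04·0.133 = 0 + j4178 Ω
  C: Z = 1/(jωC) = -j/(ω·C) = 0 - j677.3 Ω
Step 3 — Series combination: Z_total = R + L + C = 4350 + j3501 Ω = 5584∠38.8° Ω.

Z = 4350 + j3501 Ω = 5584∠38.8° Ω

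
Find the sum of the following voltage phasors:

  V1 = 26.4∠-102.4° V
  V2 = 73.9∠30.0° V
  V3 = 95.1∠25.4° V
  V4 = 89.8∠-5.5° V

Step 1 — Convert each phasor to rectangular form:
  V1 = 26.4·(cos(-102.4°) + j·sin(-102.4°)) = -5.669 - j25.78 V
  V2 = 73.9·(cos(30.0°) + j·sin(30.0°)) = 64 + j36.95 V
  V3 = 95.1·(cos(25.4°) + j·sin(25.4°)) = 85.91 + j40.79 V
  V4 = 89.8·(cos(-5.5°) + j·sin(-5.5°)) = 89.39 - j8.607 V
Step 2 — Sum components: V_total = 233.6 + j43.35 V.
Step 3 — Convert to polar: |V_total| = 237.6 V, ∠V_total = 10.5°.

V_total = 237.6∠10.5° V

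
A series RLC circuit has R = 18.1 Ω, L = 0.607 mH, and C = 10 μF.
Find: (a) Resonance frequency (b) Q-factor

Step 1 — Resonance condition Im(Z)=0 gives ω₀ = 1/√(LC).
Step 2 — ω₀ = 1/√(0.000607·1e-05) = 1.284e+04 rad/s.
Step 3 — f₀ = ω₀/(2π) = 2043 Hz.
Step 4 — Series Q: Q = ω₀L/R = 1.284e+04·0.000607/18.1 = 0.4304.

(a) f₀ = 2043 Hz  (b) Q = 0.4304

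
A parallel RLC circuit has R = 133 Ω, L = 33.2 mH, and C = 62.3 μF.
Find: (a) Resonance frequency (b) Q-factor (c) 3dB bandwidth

Step 1 — Resonance: ω₀ = 1/√(LC) = 1/√(0.0332·6.23e-05) = 695.3 rad/s.
Step 2 — f₀ = ω₀/(2π) = 110.7 Hz.
Step 3 — Parallel Q: Q = R/(ω₀L) = 133/(695.3·0.0332) = 5.761.
Step 4 — Bandwidth: Δω = ω₀/Q = 120.7 rad/s; BW = Δω/(2π) = 19.21 Hz.

(a) f₀ = 110.7 Hz  (b) Q = 5.761  (c) BW = 19.21 Hz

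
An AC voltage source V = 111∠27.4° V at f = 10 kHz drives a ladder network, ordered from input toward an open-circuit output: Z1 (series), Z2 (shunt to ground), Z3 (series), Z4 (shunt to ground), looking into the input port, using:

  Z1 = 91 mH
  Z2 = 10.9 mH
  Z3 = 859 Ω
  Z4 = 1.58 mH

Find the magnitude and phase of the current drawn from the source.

Step 1 — Angular frequency: ω = 2π·f = 2π·1e+04 = 6.283e+04 rad/s.
Step 2 — Component impedances:
  Z1: Z = jωL = j·6.283e+04·0.091 = 0 + j5718 Ω
  Z2: Z = jωL = j·6.283e+04·0.0109 = 0 + j684.9 Ω
  Z3: Z = R = 859 Ω
  Z4: Z = jωL = j·6.283e+04·0.00158 = 0 + j99.27 Ω
Step 3 — Ladder network (open output): work backward from the far end, alternating series and parallel combinations. Z_in = 297.8 + j6131 Ω = 6138∠87.2° Ω.
Step 4 — Source phasor: V = 111∠27.4° V = 98.55 + j51.08 V.
Step 5 — Ohm's law: I = V / Z_total = (98.55 + j51.08) / (297.8 + j6131) = 0.009092 - j0.01563 A.
Step 6 — Convert to polar: |I| = 0.01808 A, ∠I = -59.8°.

I = 0.01808∠-59.8° A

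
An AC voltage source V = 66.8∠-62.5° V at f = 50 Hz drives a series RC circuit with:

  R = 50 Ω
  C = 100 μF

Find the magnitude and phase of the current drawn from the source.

Step 1 — Angular frequency: ω = 2π·f = 2π·50 = 314.2 rad/s.
Step 2 — Component impedances:
  R: Z = R = 50 Ω
  C: Z = 1/(jωC) = -j/(ω·C) = 0 - j31.83 Ω
Step 3 — Series combination: Z_total = R + C = 50 - j31.83 Ω = 59.27∠-32.5° Ω.
Step 4 — Source phasor: V = 66.8∠-62.5° V = 30.84 - j59.25 V.
Step 5 — Ohm's law: I = V / Z_total = (30.84 - j59.25) / (50 - j31.83) = 0.9758 - j0.5638 A.
Step 6 — Convert to polar: |I| = 1.127 A, ∠I = -30.0°.

I = 1.127∠-30.0° A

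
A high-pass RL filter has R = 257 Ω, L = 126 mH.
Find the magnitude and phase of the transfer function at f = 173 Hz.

Step 1 — Angular frequency: ω = 2π·173 = 1087 rad/s.
Step 2 — Transfer function: H(jω) = jωL/(R + jωL).
Step 3 — Numerator jωL = j·137; denominator R + jωL = 257 + j137.
Step 4 — H = 0.2212 + j0.415.
Step 5 — Magnitude: |H| = 0.4703 (-6.6 dB); phase: φ = 61.9°.

|H| = 0.4703 (-6.6 dB), φ = 61.9°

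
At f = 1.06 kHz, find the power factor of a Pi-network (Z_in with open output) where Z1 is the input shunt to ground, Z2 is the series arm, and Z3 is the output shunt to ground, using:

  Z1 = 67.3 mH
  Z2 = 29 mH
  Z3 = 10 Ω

Step 1 — Angular frequency: ω = 2π·f = 2π·1060 = 6660 rad/s.
Step 2 — Component impedances:
  Z1: Z = jωL = j·6660·0.0673 = 0 + j448.2 Ω
  Z2: Z = jωL = j·6660·0.029 = 0 + j193.1 Ω
  Z3: Z = R = 10 Ω
Step 3 — With open output, the series arm Z2 and the output shunt Z3 appear in series to ground: Z2 + Z3 = 10 + j193.1 Ω.
Step 4 — Parallel with input shunt Z1: Z_in = Z1 || (Z2 + Z3) = 4.883 + j135.1 Ω = 135.1∠87.9° Ω.
Step 5 — Power factor: PF = cos(φ) = Re(Z)/|Z| = 4.8828/135.15 = 0.03613.
Step 6 — Type: Im(Z) = 135.1 ⇒ lagging (phase φ = 87.9°).

PF = 0.03613 (lagging, φ = 87.9°)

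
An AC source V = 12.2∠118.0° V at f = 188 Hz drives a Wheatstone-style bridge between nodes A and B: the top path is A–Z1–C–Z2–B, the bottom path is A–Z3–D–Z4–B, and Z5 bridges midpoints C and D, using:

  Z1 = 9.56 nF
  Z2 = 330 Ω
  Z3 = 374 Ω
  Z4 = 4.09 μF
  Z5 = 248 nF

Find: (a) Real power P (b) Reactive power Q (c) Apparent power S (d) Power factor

Step 1 — Angular frequency: ω = 2π·f = 2π·188 = 1181 rad/s.
Step 2 — Component impedances:
  Z1: Z = 1/(jωC) = -j/(ω·C) = 0 - j8.855e+04 Ω
  Z2: Z = R = 330 Ω
  Z3: Z = R = 374 Ω
  Z4: Z = 1/(jωC) = -j/(ω·C) = 0 - j207 Ω
  Z5: Z = 1/(jωC) = -j/(ω·C) = 0 - j3414 Ω
Step 3 — Bridge requires nodal analysis (the Z5 bridge couples midpoints C and D, so the two paths cannot be reduced to a simple series/parallel combination). Setting node B to ground and injecting 1 A at node A, the 3-node admittance system at A, C, D solves to V_A = Z_AB = 373.5 - j196.2 Ω = 421.9∠-27.7° Ω.
Step 4 — Source phasor: V = 12.2∠118.0° V = -5.728 + j10.77 V.
Step 5 — Current: I = V / Z = -0.02389 + j0.01629 A = 0.02892∠145.7° A.
Step 6 — Complex power: S = V·I* = 0.3123 - j0.1641 VA.
Step 7 — Real power: P = Re(S) = 0.3123 W.
Step 8 — Reactive power: Q = Im(S) = -0.1641 VAR.
Step 9 — Apparent power: |S| = 0.3528 VA.
Step 10 — Power factor: PF = P/|S| = 0.8852 (leading).

(a) P = 0.3123 W  (b) Q = -0.1641 VAR  (c) S = 0.3528 VA  (d) PF = 0.8852 (leading)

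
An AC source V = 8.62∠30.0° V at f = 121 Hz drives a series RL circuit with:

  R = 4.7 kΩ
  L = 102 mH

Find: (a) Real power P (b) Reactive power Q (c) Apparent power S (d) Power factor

Step 1 — Angular frequency: ω = 2π·f = 2π·121 = 760.3 rad/s.
Step 2 — Component impedances:
  R: Z = R = 4700 Ω
  L: Z = jωL = j·760.3·0.102 = 0 + j77.55 Ω
Step 3 — Series combination: Z_total = R + L = 4700 + j77.55 Ω = 4701∠0.9° Ω.
Step 4 — Source phasor: V = 8.62∠30.0° V = 7.465 + j4.31 V.
Step 5 — Current: I = V / Z = 0.001603 + j0.0008906 A = 0.001834∠29.1° A.
Step 6 — Complex power: S = V·I* = 0.01581 + j0.0002608 VA.
Step 7 — Real power: P = Re(S) = 0.01581 W.
Step 8 — Reactive power: Q = Im(S) = 0.0002608 VAR.
Step 9 — Apparent power: |S| = 0.01581 VA.
Step 10 — Power factor: PF = P/|S| = 0.9999 (lagging).

(a) P = 0.01581 W  (b) Q = 0.0002608 VAR  (c) S = 0.01581 VA  (d) PF = 0.9999 (lagging)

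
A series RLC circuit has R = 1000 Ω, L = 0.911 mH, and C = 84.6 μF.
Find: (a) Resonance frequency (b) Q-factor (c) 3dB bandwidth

Step 1 — Resonance: ω₀ = 1/√(LC) = 1/√(0.000911·8.46e-05) = 3602 rad/s.
Step 2 — f₀ = ω₀/(2π) = 573.3 Hz.
Step 3 — Series Q: Q = ω₀L/R = 3602·0.000911/1000 = 0.003282.
Step 4 — Bandwidth: Δω = ω₀/Q = 1.098e+06 rad/s; BW = Δω/(2π) = 1.747e+05 Hz.

(a) f₀ = 573.3 Hz  (b) Q = 0.003282  (c) BW = 1.747e+05 Hz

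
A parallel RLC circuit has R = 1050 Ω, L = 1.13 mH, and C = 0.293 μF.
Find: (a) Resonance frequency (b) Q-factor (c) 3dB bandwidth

Step 1 — Resonance: ω₀ = 1/√(LC) = 1/√(0.00113·2.93e-07) = 5.496e+04 rad/s.
Step 2 — f₀ = ω₀/(2π) = 8747 Hz.
Step 3 — Parallel Q: Q = R/(ω₀L) = 1050/(5.496e+04·0.00113) = 16.91.
Step 4 — Bandwidth: Δω = ω₀/Q = 3250 rad/s; BW = Δω/(2π) = 517.3 Hz.

(a) f₀ = 8747 Hz  (b) Q = 16.91  (c) BW = 517.3 Hz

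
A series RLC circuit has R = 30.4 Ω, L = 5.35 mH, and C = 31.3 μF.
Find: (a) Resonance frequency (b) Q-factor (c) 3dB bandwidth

Step 1 — Resonance: ω₀ = 1/√(LC) = 1/√(0.00535·3.13e-05) = 2444 rad/s.
Step 2 — f₀ = ω₀/(2π) = 388.9 Hz.
Step 3 — Series Q: Q = ω₀L/R = 2444·0.00535/30.4 = 0.4301.
Step 4 — Bandwidth: Δω = ω₀/Q = 5682 rad/s; BW = Δω/(2π) = 904.4 Hz.

(a) f₀ = 388.9 Hz  (b) Q = 0.4301  (c) BW = 904.4 Hz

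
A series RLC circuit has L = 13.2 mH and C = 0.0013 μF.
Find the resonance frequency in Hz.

Step 1 — Resonance condition Im(Z)=0 gives ω₀ = 1/√(LC).
Step 2 — ω₀ = 1/√(0.0132·1.3e-09) = 2.414e+05 rad/s.
Step 3 — f₀ = ω₀/(2π) = 3.842e+04 Hz.

f₀ = 3.842e+04 Hz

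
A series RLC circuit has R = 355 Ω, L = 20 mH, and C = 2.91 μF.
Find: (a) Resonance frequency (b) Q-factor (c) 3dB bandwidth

Step 1 — Resonance condition Im(Z)=0 gives ω₀ = 1/√(LC).
Step 2 — ω₀ = 1/√(0.02·2.91e-06) = 4145 rad/s.
Step 3 — f₀ = ω₀/(2π) = 659.7 Hz.
Step 4 — Series Q: Q = ω₀L/R = 4145·0.02/355 = 0.2335.
Step 5 — 3dB bandwidth: Δω = ω₀/Q = 1.775e+04 rad/s; BW = Δω/(2π) = 2825 Hz.

(a) f₀ = 659.7 Hz  (b) Q = 0.2335  (c) BW = 2825 Hz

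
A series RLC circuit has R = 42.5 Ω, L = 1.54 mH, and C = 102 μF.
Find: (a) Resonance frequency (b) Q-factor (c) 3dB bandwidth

Step 1 — Resonance condition Im(Z)=0 gives ω₀ = 1/√(LC).
Step 2 — ω₀ = 1/√(0.00154·0.000102) = 2523 rad/s.
Step 3 — f₀ = ω₀/(2π) = 401.6 Hz.
Step 4 — Series Q: Q = ω₀L/R = 2523·0.00154/42.5 = 0.09143.
Step 5 — 3dB bandwidth: Δω = ω₀/Q = 2.76e+04 rad/s; BW = Δω/(2π) = 4392 Hz.

(a) f₀ = 401.6 Hz  (b) Q = 0.09143  (c) BW = 4392 Hz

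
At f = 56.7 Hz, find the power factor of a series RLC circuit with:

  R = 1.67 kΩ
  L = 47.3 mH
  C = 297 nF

Step 1 — Angular frequency: ω = 2π·f = 2π·56.7 = 356.3 rad/s.
Step 2 — Component impedances:
  R: Z = R = 1670 Ω
  L: Z = jωL = j·356.3·0.0473 = 0 + j16.85 Ω
  C: Z = 1/(jωC) = -j/(ω·C) = 0 - j9451 Ω
Step 3 — Series combination: Z_total = R + L + C = 1670 - j9434 Ω = 9581∠-80.0° Ω.
Step 4 — Power factor: PF = cos(φ) = Re(Z)/|Z| = 1670/9581 = 0.1743.
Step 5 — Type: Im(Z) = -9434 ⇒ leading (phase φ = -80.0°).

PF = 0.1743 (leading, φ = -80.0°)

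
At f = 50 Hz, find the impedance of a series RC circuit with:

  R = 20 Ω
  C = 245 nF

Step 1 — Angular frequency: ω = 2π·f = 2π·50 = 314.2 rad/s.
Step 2 — Component impedances:
  R: Z = R = 20 Ω
  C: Z = 1/(jωC) = -j/(ω·C) = 0 - j1.299e+04 Ω
Step 3 — Series combination: Z_total = R + C = 20 - j1.299e+04 Ω = 1.299e+04∠-89.9° Ω.

Z = 20 - j1.299e+04 Ω = 1.299e+04∠-89.9° Ω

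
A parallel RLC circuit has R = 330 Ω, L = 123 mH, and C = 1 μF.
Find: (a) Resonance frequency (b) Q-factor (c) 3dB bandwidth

Step 1 — Resonance: ω₀ = 1/√(LC) = 1/√(0.123·1e-06) = 2851 rad/s.
Step 2 — f₀ = ω₀/(2π) = 453.8 Hz.
Step 3 — Parallel Q: Q = R/(ω₀L) = 330/(2851·0.123) = 0.9409.
Step 4 — Bandwidth: Δω = ω₀/Q = 3030 rad/s; BW = Δω/(2π) = 482.3 Hz.

(a) f₀ = 453.8 Hz  (b) Q = 0.9409  (c) BW = 482.3 Hz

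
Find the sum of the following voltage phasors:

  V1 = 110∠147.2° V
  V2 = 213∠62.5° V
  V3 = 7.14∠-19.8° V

Step 1 — Convert each phasor to rectangular form:
  V1 = 110·(cos(147.2°) + j·sin(147.2°)) = -92.46 + j59.59 V
  V2 = 213·(cos(62.5°) + j·sin(62.5°)) = 98.35 + j188.9 V
  V3 = 7.14·(cos(-19.8°) + j·sin(-19.8°)) = 6.718 - j2.419 V
Step 2 — Sum components: V_total = 12.61 + j246.1 V.
Step 3 — Convert to polar: |V_total| = 246.4 V, ∠V_total = 87.1°.

V_total = 246.4∠87.1° V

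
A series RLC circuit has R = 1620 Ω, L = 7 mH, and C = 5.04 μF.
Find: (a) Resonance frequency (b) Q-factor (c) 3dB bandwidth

Step 1 — Resonance: ω₀ = 1/√(LC) = 1/√(0.007·5.04e-06) = 5324 rad/s.
Step 2 — f₀ = ω₀/(2π) = 847.3 Hz.
Step 3 — Series Q: Q = ω₀L/R = 5324·0.007/1620 = 0.023.
Step 4 — Bandwidth: Δω = ω₀/Q = 2.314e+05 rad/s; BW = Δω/(2π) = 3.683e+04 Hz.

(a) f₀ = 847.3 Hz  (b) Q = 0.023  (c) BW = 3.683e+04 Hz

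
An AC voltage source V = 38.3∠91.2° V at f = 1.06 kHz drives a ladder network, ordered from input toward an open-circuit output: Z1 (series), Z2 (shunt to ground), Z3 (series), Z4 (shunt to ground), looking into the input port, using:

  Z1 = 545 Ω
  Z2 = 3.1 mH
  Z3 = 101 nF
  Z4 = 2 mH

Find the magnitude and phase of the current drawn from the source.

Step 1 — Angular frequency: ω = 2π·f = 2π·1060 = 6660 rad/s.
Step 2 — Component impedances:
  Z1: Z = R = 545 Ω
  Z2: Z = jωL = j·6660·0.0031 = 0 + j20.65 Ω
  Z3: Z = 1/(jωC) = -j/(ω·C) = 0 - j1487 Ω
  Z4: Z = jωL = j·6660·0.002 = 0 + j13.32 Ω
Step 3 — Ladder network (open output): work backward from the far end, alternating series and parallel combinations. Z_in = 545 + j20.94 Ω = 545.4∠2.2° Ω.
Step 4 — Source phasor: V = 38.3∠91.2° V = -0.8021 + j38.29 V.
Step 5 — Ohm's law: I = V / Z_total = (-0.8021 + j38.29) / (545 + j20.94) = 0.001226 + j0.07021 A.
Step 6 — Convert to polar: |I| = 0.07022 A, ∠I = 89.0°.

I = 0.07022∠89.0° A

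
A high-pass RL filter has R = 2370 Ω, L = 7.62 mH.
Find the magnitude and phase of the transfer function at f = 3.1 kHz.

Step 1 — Angular frequency: ω = 2π·3100 = 1.948e+04 rad/s.
Step 2 — Transfer function: H(jω) = jωL/(R + jωL).
Step 3 — Numerator jωL = j·148.4; denominator R + jωL = 2370 + j148.4.
Step 4 — H = 0.003907 + j0.06238.
Step 5 — Magnitude: |H| = 0.0625 (-24.1 dB); phase: φ = 86.4°.

|H| = 0.0625 (-24.1 dB), φ = 86.4°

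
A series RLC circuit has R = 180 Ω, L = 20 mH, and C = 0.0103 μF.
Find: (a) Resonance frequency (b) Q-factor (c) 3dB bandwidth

Step 1 — Resonance condition Im(Z)=0 gives ω₀ = 1/√(LC).
Step 2 — ω₀ = 1/√(0.02·1.03e-08) = 6.967e+04 rad/s.
Step 3 — f₀ = ω₀/(2π) = 1.109e+04 Hz.
Step 4 — Series Q: Q = ω₀L/R = 6.967e+04·0.02/180 = 7.741.
Step 5 — 3dB bandwidth: Δω = ω₀/Q = 9000 rad/s; BW = Δω/(2π) = 1432 Hz.

(a) f₀ = 1.109e+04 Hz  (b) Q = 7.741  (c) BW = 1432 Hz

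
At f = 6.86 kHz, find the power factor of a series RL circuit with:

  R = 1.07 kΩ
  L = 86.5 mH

Step 1 — Angular frequency: ω = 2π·f = 2π·6860 = 4.31e+04 rad/s.
Step 2 — Component impedances:
  R: Z = R = 1070 Ω
  L: Z = jωL = j·4.31e+04·0.0865 = 0 + j3728 Ω
Step 3 — Series combination: Z_total = R + L = 1070 + j3728 Ω = 3879∠74.0° Ω.
Step 4 — Power factor: PF = cos(φ) = Re(Z)/|Z| = 1070/3878.9 = 0.2759.
Step 5 — Type: Im(Z) = 3728 ⇒ lagging (phase φ = 74.0°).

PF = 0.2759 (lagging, φ = 74.0°)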